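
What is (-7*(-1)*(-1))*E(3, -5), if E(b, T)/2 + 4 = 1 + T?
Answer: 112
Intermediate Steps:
E(b, T) = -6 + 2*T (E(b, T) = -8 + 2*(1 + T) = -8 + (2 + 2*T) = -6 + 2*T)
(-7*(-1)*(-1))*E(3, -5) = (-7*(-1)*(-1))*(-6 + 2*(-5)) = (7*(-1))*(-6 - 10) = -7*(-16) = 112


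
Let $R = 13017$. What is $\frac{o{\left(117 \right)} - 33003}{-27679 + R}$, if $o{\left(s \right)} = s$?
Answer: $\frac{16443}{7331} \approx 2.2429$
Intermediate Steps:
$\frac{o{\left(117 \right)} - 33003}{-27679 + R} = \frac{117 - 33003}{-27679 + 13017} = - \frac{32886}{-14662} = \left(-32886\right) \left(- \frac{1}{14662}\right) = \frac{16443}{7331}$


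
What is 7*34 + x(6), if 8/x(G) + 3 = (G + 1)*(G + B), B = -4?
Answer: 2626/11 ≈ 238.73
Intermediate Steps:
x(G) = 8/(-3 + (1 + G)*(-4 + G)) (x(G) = 8/(-3 + (G + 1)*(G - 4)) = 8/(-3 + (1 + G)*(-4 + G)))
7*34 + x(6) = 7*34 + 8/(-7 + 6² - 3*6) = 238 + 8/(-7 + 36 - 18) = 238 + 8/11 = 2626/11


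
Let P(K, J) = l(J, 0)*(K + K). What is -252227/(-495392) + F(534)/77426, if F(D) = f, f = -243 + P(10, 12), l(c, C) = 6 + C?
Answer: 9733997243/19178110496 ≈ 0.50756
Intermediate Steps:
P(K, J) = 12*K (P(K, J) = (6 + 0)*(K + K) = 6*(2*K) = 12*K)
f = -123 (f = -243 + 12*10 = -243 + 120 = -123)
F(D) = -123
-252227/(-495392) + F(534)/77426 = -252227/(-495392) - 123/77426 = -252227*(-1/495392) - 123*1/77426 = 252227/495392 - 123/77426 = 9733997243/19178110496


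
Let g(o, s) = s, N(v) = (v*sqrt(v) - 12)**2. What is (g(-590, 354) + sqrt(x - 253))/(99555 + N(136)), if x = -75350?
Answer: (354 + I*sqrt(75603))/(99555 + (12 - 272*sqrt(34))**2) ≈ 0.00013736 + 0.00010669*I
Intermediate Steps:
N(v) = (-12 + v**(3/2))**2 (N(v) = (v**(3/2) - 12)**2 = (-12 + v**(3/2))**2)
(g(-590, 354) + sqrt(x - 253))/(99555 + N(136)) = (354 + sqrt(-75350 - 253))/(99555 + (-12 + 136**(3/2))**2) = (354 + sqrt(-75603))/(99555 + (-12 + 272*sqrt(34))**2) = (354 + I*sqrt(75603))/(99555 + (-12 + 272*sqrt(34))**2)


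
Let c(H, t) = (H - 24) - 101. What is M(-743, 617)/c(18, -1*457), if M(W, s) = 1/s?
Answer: -1/66019 ≈ -1.5147e-5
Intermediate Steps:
c(H, t) = -125 + H (c(H, t) = (-24 + H) - 101 = -125 + H)
M(-743, 617)/c(18, -1*457) = 1/(617*(-125 + 18)) = (1/617)/(-107) = (1/617)*(-1/107) = -1/66019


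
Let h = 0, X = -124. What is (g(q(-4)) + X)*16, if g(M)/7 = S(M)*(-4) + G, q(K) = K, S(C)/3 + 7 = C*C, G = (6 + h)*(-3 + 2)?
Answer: -14752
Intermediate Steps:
G = -6 (G = (6 + 0)*(-3 + 2) = 6*(-1) = -6)
S(C) = -21 + 3*C**2 (S(C) = -21 + 3*(C*C) = -21 + 3*C**2)
g(M) = 546 - 84*M**2 (g(M) = 7*((-21 + 3*M**2)*(-4) - 6) = 7*((84 - 12*M**2) - 6) = 7*(78 - 12*M**2) = 546 - 84*M**2)
(g(q(-4)) + X)*16 = ((546 - 84*(-4)**2) - 124)*16 = ((546 - 84*16) - 124)*16 = ((546 - 1344) - 124)*16 = (-798 - 124)*16 = -922*16 = -14752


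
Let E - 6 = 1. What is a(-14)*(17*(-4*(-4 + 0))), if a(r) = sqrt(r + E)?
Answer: 272*I*sqrt(7) ≈ 719.64*I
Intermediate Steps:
E = 7 (E = 6 + 1 = 7)
a(r) = sqrt(7 + r) (a(r) = sqrt(r + 7) = sqrt(7 + r))
a(-14)*(17*(-4*(-4 + 0))) = sqrt(7 - 14)*(17*(-4*(-4 + 0))) = sqrt(-7)*(17*(-4*(-4))) = (I*sqrt(7))*(17*16) = (I*sqrt(7))*272 = 272*I*sqrt(7)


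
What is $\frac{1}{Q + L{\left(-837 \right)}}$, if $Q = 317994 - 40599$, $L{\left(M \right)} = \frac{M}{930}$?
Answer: $\frac{10}{2773941} \approx 3.605 \cdot 10^{-6}$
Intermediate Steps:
$L{\left(M \right)} = \frac{M}{930}$ ($L{\left(M \right)} = M \frac{1}{930} = \frac{M}{930}$)
$Q = 277395$
$\frac{1}{Q + L{\left(-837 \right)}} = \frac{1}{277395 + \frac{1}{930} \left(-837\right)} = \frac{1}{277395 - \frac{9}{10}} = \frac{1}{\frac{2773941}{10}} = \frac{10}{2773941}$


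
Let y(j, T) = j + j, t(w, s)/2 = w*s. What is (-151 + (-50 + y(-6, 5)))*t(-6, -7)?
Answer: -17892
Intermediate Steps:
t(w, s) = 2*s*w (t(w, s) = 2*(w*s) = 2*(s*w) = 2*s*w)
y(j, T) = 2*j
(-151 + (-50 + y(-6, 5)))*t(-6, -7) = (-151 + (-50 + 2*(-6)))*(2*(-7)*(-6)) = (-151 + (-50 - 12))*84 = (-151 - 62)*84 = -213*84 = -17892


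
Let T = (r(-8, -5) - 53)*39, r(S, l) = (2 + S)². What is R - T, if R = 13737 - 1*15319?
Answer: -919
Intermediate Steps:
T = -663 (T = ((2 - 8)² - 53)*39 = ((-6)² - 53)*39 = (36 - 53)*39 = -17*39 = -663)
R = -1582 (R = 13737 - 15319 = -1582)
R - T = -1582 - 1*(-663) = -1582 + 663 = -919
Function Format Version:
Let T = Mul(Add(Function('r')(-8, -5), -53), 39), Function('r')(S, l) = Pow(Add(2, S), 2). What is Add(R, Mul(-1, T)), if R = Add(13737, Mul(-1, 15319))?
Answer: -919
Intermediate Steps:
T = -663 (T = Mul(Add(Pow(Add(2, -8), 2), -53), 39) = Mul(Add(Pow(-6, 2), -53), 39) = Mul(Add(36, -53), 39) = Mul(-17, 39) = -663)
R = -1582 (R = Add(13737, -15319) = -1582)
Add(R, Mul(-1, T)) = Add(-1582, Mul(-1, -663)) = Add(-1582, 663) = -919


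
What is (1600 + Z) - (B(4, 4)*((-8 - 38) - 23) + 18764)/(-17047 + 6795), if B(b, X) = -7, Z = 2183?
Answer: 38802563/10252 ≈ 3784.9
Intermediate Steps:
(1600 + Z) - (B(4, 4)*((-8 - 38) - 23) + 18764)/(-17047 + 6795) = (1600 + 2183) - (-7*((-8 - 38) - 23) + 18764)/(-17047 + 6795) = 3783 - (-7*(-46 - 23) + 18764)/(-10252) = 3783 - (-7*(-69) + 18764)*(-1)/10252 = 3783 - (483 + 18764)*(-1)/10252 = 3783 - 19247*(-1)/10252 = 3783 - 1*(-19247/10252) = 3783 + 19247/10252 = 38802563/10252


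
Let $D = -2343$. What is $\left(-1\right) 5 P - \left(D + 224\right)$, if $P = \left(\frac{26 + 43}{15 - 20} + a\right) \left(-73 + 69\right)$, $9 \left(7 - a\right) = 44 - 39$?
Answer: $\frac{17747}{9} \approx 1971.9$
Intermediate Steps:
$a = \frac{58}{9}$ ($a = 7 - \frac{44 - 39}{9} = 7 - \frac{5}{9} = \frac{58}{9} \approx 6.4444$)
$P = \frac{1324}{45}$ ($P = \left(\frac{26 + 43}{15 - 20} + \frac{58}{9}\right) \left(-73 + 69\right) = \left(\frac{69}{-5} + \frac{58}{9}\right) \left(-4\right) = \left(69 \left(- \frac{1}{5}\right) + \frac{58}{9}\right) \left(-4\right) = \left(- \frac{69}{5} + \frac{58}{9}\right) \left(-4\right) = \left(- \frac{331}{45}\right) \left(-4\right) = \frac{1324}{45} \approx 29.422$)
$\left(-1\right) 5 P - \left(D + 224\right) = \left(-1\right) 5 \cdot \frac{1324}{45} - \left(-2343 + 224\right) = \left(-5\right) \frac{1324}{45} - -2119 = - \frac{1324}{9} + 2119 = \frac{17747}{9}$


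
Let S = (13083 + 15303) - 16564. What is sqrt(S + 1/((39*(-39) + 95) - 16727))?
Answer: sqrt(432857811005)/6051 ≈ 108.73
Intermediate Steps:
S = 11822 (S = 28386 - 16564 = 11822)
sqrt(S + 1/((39*(-39) + 95) - 16727)) = sqrt(11822 + 1/((39*(-39) + 95) - 16727)) = sqrt(11822 + 1/((-1521 + 95) - 16727)) = sqrt(11822 + 1/(-1426 - 16727)) = sqrt(11822 + 1/(-18153)) = sqrt(11822 - 1/18153) = sqrt(214604765/18153) = sqrt(432857811005)/6051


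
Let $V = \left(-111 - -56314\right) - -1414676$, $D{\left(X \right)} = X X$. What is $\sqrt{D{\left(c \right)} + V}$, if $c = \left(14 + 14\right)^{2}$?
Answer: $\sqrt{2085535} \approx 1444.1$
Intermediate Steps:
$c = 784$ ($c = 28^{2} = 784$)
$D{\left(X \right)} = X^{2}$
$V = 1470879$ ($V = \left(-111 + 56314\right) + 1414676 = 56203 + 1414676 = 1470879$)
$\sqrt{D{\left(c \right)} + V} = \sqrt{784^{2} + 1470879} = \sqrt{614656 + 1470879} = \sqrt{2085535}$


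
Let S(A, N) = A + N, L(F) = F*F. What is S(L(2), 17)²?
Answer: 441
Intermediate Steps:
L(F) = F²
S(L(2), 17)² = (2² + 17)² = (4 + 17)² = 21² = 441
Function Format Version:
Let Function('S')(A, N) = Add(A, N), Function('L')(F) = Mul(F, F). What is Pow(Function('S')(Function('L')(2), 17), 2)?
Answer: 441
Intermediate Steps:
Function('L')(F) = Pow(F, 2)
Pow(Function('S')(Function('L')(2), 17), 2) = Pow(Add(Pow(2, 2), 17), 2) = Pow(Add(4, 17), 2) = Pow(21, 2) = 441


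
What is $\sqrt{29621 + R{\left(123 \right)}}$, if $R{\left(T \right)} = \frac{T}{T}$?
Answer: $\sqrt{29622} \approx 172.11$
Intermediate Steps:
$R{\left(T \right)} = 1$
$\sqrt{29621 + R{\left(123 \right)}} = \sqrt{29621 + 1} = \sqrt{29622}$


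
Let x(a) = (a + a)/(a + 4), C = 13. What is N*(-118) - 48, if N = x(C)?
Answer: -3884/17 ≈ -228.47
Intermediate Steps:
x(a) = 2*a/(4 + a) (x(a) = (2*a)/(4 + a) = 2*a/(4 + a))
N = 26/17 (N = 2*13/(4 + 13) = 2*13/17 = 2*13*(1/17) = 26/17 ≈ 1.5294)
N*(-118) - 48 = (26/17)*(-118) - 48 = -3068/17 - 48 = -3884/17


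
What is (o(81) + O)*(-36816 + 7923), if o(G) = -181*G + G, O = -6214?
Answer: 600801042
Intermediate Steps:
o(G) = -180*G
(o(81) + O)*(-36816 + 7923) = (-180*81 - 6214)*(-36816 + 7923) = (-14580 - 6214)*(-28893) = -20794*(-28893) = 600801042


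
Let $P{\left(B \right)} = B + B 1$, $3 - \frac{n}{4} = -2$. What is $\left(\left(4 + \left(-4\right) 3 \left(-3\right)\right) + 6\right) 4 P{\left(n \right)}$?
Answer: $7360$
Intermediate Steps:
$n = 20$ ($n = 12 - -8 = 12 + 8 = 20$)
$P{\left(B \right)} = 2 B$ ($P{\left(B \right)} = B + B = 2 B$)
$\left(\left(4 + \left(-4\right) 3 \left(-3\right)\right) + 6\right) 4 P{\left(n \right)} = \left(\left(4 + \left(-4\right) 3 \left(-3\right)\right) + 6\right) 4 \cdot 2 \cdot 20 = \left(\left(4 - -36\right) + 6\right) 4 \cdot 40 = \left(\left(4 + 36\right) + 6\right) 4 \cdot 40 = \left(40 + 6\right) 4 \cdot 40 = 46 \cdot 4 \cdot 40 = 184 \cdot 40 = 7360$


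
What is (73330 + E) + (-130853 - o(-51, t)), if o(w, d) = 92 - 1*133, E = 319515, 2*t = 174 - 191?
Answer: 262033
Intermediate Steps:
t = -17/2 (t = (174 - 191)/2 = (½)*(-17) = -17/2 ≈ -8.5000)
o(w, d) = -41 (o(w, d) = 92 - 133 = -41)
(73330 + E) + (-130853 - o(-51, t)) = (73330 + 319515) + (-130853 - 1*(-41)) = 392845 + (-130853 + 41) = 392845 - 130812 = 262033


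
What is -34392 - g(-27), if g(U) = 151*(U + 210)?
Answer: -62025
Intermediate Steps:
g(U) = 31710 + 151*U (g(U) = 151*(210 + U) = 31710 + 151*U)
-34392 - g(-27) = -34392 - (31710 + 151*(-27)) = -34392 - (31710 - 4077) = -34392 - 1*27633 = -34392 - 27633 = -62025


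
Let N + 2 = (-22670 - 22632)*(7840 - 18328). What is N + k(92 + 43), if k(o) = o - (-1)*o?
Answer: 475127644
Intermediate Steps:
k(o) = 2*o (k(o) = o + o = 2*o)
N = 475127374 (N = -2 + (-22670 - 22632)*(7840 - 18328) = -2 - 45302*(-10488) = -2 + 475127376 = 475127374)
N + k(92 + 43) = 475127374 + 2*(92 + 43) = 475127374 + 2*135 = 475127374 + 270 = 475127644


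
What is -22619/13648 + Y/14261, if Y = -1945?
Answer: -349114919/194634128 ≈ -1.7937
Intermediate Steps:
-22619/13648 + Y/14261 = -22619/13648 - 1945/14261 = -349114919/194634128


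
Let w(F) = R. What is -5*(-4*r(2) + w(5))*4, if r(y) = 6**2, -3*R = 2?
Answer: 8680/3 ≈ 2893.3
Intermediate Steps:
R = -2/3 (R = -1/3*2 = -2/3 ≈ -0.66667)
w(F) = -2/3
r(y) = 36
-5*(-4*r(2) + w(5))*4 = -5*(-4*36 - 2/3)*4 = -5*(-144 - 2/3)*4 = -5*(-434/3)*4 = (2170/3)*4 = 8680/3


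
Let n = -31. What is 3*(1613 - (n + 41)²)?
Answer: 4539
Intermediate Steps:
3*(1613 - (n + 41)²) = 3*(1613 - (-31 + 41)²) = 3*(1613 - 1*10²) = 3*(1613 - 1*100) = 3*(1613 - 100) = 3*1513 = 4539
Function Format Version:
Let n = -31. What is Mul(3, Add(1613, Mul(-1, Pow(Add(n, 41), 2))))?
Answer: 4539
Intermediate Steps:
Mul(3, Add(1613, Mul(-1, Pow(Add(n, 41), 2)))) = Mul(3, Add(1613, Mul(-1, Pow(Add(-31, 41), 2)))) = Mul(3, Add(1613, Mul(-1, Pow(10, 2)))) = Mul(3, Add(1613, Mul(-1, 100))) = Mul(3, Add(1613, -100)) = Mul(3, 1513) = 4539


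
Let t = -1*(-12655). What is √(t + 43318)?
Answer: √55973 ≈ 236.59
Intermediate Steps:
t = 12655
√(t + 43318) = √(12655 + 43318) = √55973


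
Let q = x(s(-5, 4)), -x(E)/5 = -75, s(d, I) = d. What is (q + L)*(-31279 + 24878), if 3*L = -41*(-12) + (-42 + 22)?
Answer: -10222397/3 ≈ -3.4075e+6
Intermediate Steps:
x(E) = 375 (x(E) = -5*(-75) = 375)
q = 375
L = 472/3 (L = (-41*(-12) + (-42 + 22))/3 = (492 - 20)/3 = (⅓)*472 = 472/3 ≈ 157.33)
(q + L)*(-31279 + 24878) = (375 + 472/3)*(-31279 + 24878) = (1597/3)*(-6401) = -10222397/3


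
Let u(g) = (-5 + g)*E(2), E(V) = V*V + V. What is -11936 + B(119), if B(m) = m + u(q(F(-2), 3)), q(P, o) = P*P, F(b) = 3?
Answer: -11793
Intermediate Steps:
q(P, o) = P²
E(V) = V + V² (E(V) = V² + V = V + V²)
u(g) = -30 + 6*g (u(g) = (-5 + g)*(2*(1 + 2)) = (-5 + g)*(2*3) = (-5 + g)*6 = -30 + 6*g)
B(m) = 24 + m (B(m) = m + (-30 + 6*3²) = m + (-30 + 6*9) = m + (-30 + 54) = m + 24 = 24 + m)
-11936 + B(119) = -11936 + (24 + 119) = -11936 + 143 = -11793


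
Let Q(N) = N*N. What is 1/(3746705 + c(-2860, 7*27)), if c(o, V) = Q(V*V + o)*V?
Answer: 1/204094512374 ≈ 4.8997e-12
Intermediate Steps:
Q(N) = N**2
c(o, V) = V*(o + V**2)**2 (c(o, V) = (V*V + o)**2*V = (V**2 + o)**2*V = (o + V**2)**2*V = V*(o + V**2)**2)
1/(3746705 + c(-2860, 7*27)) = 1/(3746705 + (7*27)*(-2860 + (7*27)**2)**2) = 1/(3746705 + 189*(-2860 + 189**2)**2) = 1/(3746705 + 189*(-2860 + 35721)**2) = 1/(3746705 + 189*32861**2) = 1/(3746705 + 189*1079845321) = 1/(3746705 + 204090765669) = 1/204094512374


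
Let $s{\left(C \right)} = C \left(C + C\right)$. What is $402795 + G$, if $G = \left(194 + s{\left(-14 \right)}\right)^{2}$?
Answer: $746191$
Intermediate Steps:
$s{\left(C \right)} = 2 C^{2}$ ($s{\left(C \right)} = C 2 C = 2 C^{2}$)
$G = 343396$ ($G = \left(194 + 2 \left(-14\right)^{2}\right)^{2} = \left(194 + 2 \cdot 196\right)^{2} = \left(194 + 392\right)^{2} = 586^{2} = 343396$)
$402795 + G = 402795 + 343396 = 746191$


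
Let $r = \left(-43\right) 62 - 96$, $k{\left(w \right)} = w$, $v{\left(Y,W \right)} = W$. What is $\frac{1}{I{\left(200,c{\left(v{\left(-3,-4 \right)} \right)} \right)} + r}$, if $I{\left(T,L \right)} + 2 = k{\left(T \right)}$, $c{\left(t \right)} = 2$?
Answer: $- \frac{1}{2564} \approx -0.00039002$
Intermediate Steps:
$I{\left(T,L \right)} = -2 + T$
$r = -2762$ ($r = -2666 - 96 = -2762$)
$\frac{1}{I{\left(200,c{\left(v{\left(-3,-4 \right)} \right)} \right)} + r} = \frac{1}{\left(-2 + 200\right) - 2762} = \frac{1}{198 - 2762} = \frac{1}{-2564} = - \frac{1}{2564}$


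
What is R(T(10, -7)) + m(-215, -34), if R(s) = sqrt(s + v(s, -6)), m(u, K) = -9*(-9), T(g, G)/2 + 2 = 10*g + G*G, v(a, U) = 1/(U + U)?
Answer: 81 + sqrt(10581)/6 ≈ 98.144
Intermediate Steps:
v(a, U) = 1/(2*U)
T(g, G) = -4 + 2*G**2 + 20*g (T(g, G) = -4 + 2*(10*g + G*G) = -4 + 2*(10*g + G**2) = -4 + 2*(G**2 + 10*g) = -4 + (2*G**2 + 20*g) = -4 + 2*G**2 + 20*g)
m(u, K) = 81
R(s) = sqrt(-1/12 + s) (R(s) = sqrt(s + (1/2)/(-6)) = sqrt(s + (1/2)*(-1/6)) = sqrt(s - 1/12) = sqrt(-1/12 + s))
R(T(10, -7)) + m(-215, -34) = sqrt(-3 + 36*(-4 + 2*(-7)**2 + 20*10))/6 + 81 = sqrt(-3 + 36*(-4 + 2*49 + 200))/6 + 81 = sqrt(-3 + 36*(-4 + 98 + 200))/6 + 81 = sqrt(-3 + 36*294)/6 + 81 = sqrt(-3 + 10584)/6 + 81 = sqrt(10581)/6 + 81 = 81 + sqrt(10581)/6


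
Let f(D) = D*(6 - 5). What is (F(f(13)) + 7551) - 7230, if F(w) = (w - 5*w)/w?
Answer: 317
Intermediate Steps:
f(D) = D (f(D) = D*1 = D)
F(w) = -4 (F(w) = (w - 5*w)/w = (-4*w)/w = -4)
(F(f(13)) + 7551) - 7230 = (-4 + 7551) - 7230 = 7547 - 7230 = 317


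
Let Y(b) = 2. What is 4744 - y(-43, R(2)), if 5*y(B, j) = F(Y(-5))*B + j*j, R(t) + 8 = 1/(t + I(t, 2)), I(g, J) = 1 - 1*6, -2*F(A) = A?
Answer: 212468/45 ≈ 4721.5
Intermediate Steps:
F(A) = -A/2
I(g, J) = -5 (I(g, J) = 1 - 6 = -5)
R(t) = -8 + 1/(-5 + t) (R(t) = -8 + 1/(t - 5) = -8 + 1/(-5 + t))
y(B, j) = -B/5 + j²/5 (y(B, j) = ((-½*2)*B + j*j)/5 = (-B + j²)/5 = (j² - B)/5 = -B/5 + j²/5)
4744 - y(-43, R(2)) = 4744 - (-⅕*(-43) + ((41 - 8*2)/(-5 + 2))²/5) = 4744 - (43/5 + ((41 - 16)/(-3))²/5) = 4744 - (43/5 + (-⅓*25)²/5) = 4744 - (43/5 + (-25/3)²/5) = 4744 - (43/5 + (⅕)*(625/9)) = 4744 - (43/5 + 125/9) = 4744 - 1*1012/45 = 4744 - 1012/45 = 212468/45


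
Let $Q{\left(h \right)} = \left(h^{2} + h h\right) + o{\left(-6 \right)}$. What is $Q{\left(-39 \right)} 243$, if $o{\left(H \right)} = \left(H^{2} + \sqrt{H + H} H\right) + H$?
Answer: $746496 - 2916 i \sqrt{3} \approx 7.465 \cdot 10^{5} - 5050.7 i$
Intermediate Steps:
$o{\left(H \right)} = H + H^{2} + \sqrt{2} H^{\frac{3}{2}}$ ($o{\left(H \right)} = \left(H^{2} + \sqrt{2 H} H\right) + H = \left(H^{2} + \sqrt{2} \sqrt{H} H\right) + H = \left(H^{2} + \sqrt{2} H^{\frac{3}{2}}\right) + H = H + H^{2} + \sqrt{2} H^{\frac{3}{2}}$)
$Q{\left(h \right)} = 30 + 2 h^{2} - 12 i \sqrt{3}$ ($Q{\left(h \right)} = \left(h^{2} + h h\right) + \left(-6 + \left(-6\right)^{2} + \sqrt{2} \left(-6\right)^{\frac{3}{2}}\right) = \left(h^{2} + h^{2}\right) + \left(-6 + 36 + \sqrt{2} \left(- 6 i \sqrt{6}\right)\right) = 2 h^{2} - \left(-30 + 12 i \sqrt{3}\right) = 2 h^{2} + \left(30 - 12 i \sqrt{3}\right) = 30 + 2 h^{2} - 12 i \sqrt{3}$)
$Q{\left(-39 \right)} 243 = \left(30 + 2 \left(-39\right)^{2} - 12 i \sqrt{3}\right) 243 = \left(30 + 2 \cdot 1521 - 12 i \sqrt{3}\right) 243 = \left(30 + 3042 - 12 i \sqrt{3}\right) 243 = \left(3072 - 12 i \sqrt{3}\right) 243 = 746496 - 2916 i \sqrt{3}$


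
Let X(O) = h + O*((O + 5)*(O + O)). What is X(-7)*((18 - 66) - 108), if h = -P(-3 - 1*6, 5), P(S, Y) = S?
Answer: 29172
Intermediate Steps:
h = 9 (h = -(-3 - 1*6) = -(-3 - 6) = -1*(-9) = 9)
X(O) = 9 + 2*O²*(5 + O) (X(O) = 9 + O*((O + 5)*(O + O)) = 9 + O*((5 + O)*(2*O)) = 9 + O*(2*O*(5 + O)) = 9 + 2*O²*(5 + O))
X(-7)*((18 - 66) - 108) = (9 + 2*(-7)³ + 10*(-7)²)*((18 - 66) - 108) = (9 + 2*(-343) + 10*49)*(-48 - 108) = (9 - 686 + 490)*(-156) = -187*(-156) = 29172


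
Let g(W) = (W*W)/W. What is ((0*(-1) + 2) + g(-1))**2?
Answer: 1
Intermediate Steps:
g(W) = W (g(W) = W**2/W = W)
((0*(-1) + 2) + g(-1))**2 = ((0*(-1) + 2) - 1)**2 = ((0 + 2) - 1)**2 = (2 - 1)**2 = 1**2 = 1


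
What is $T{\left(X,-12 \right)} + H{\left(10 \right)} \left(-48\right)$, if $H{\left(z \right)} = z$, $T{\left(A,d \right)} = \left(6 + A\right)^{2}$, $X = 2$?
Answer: $-416$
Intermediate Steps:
$T{\left(X,-12 \right)} + H{\left(10 \right)} \left(-48\right) = \left(6 + 2\right)^{2} + 10 \left(-48\right) = 8^{2} - 480 = 64 - 480 = -416$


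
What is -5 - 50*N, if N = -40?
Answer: 1995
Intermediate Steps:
-5 - 50*N = -5 - 50*(-40) = -5 + 2000 = 1995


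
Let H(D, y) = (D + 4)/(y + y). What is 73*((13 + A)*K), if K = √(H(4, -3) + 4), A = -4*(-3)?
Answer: 3650*√6/3 ≈ 2980.2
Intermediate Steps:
H(D, y) = (4 + D)/(2*y) (H(D, y) = (4 + D)/((2*y)) = (4 + D)*(1/(2*y)) = (4 + D)/(2*y))
A = 12
K = 2*√6/3 (K = √((½)*(4 + 4)/(-3) + 4) = √((½)*(-⅓)*8 + 4) = √(-4/3 + 4) = √(8/3) = 2*√6/3 ≈ 1.6330)
73*((13 + A)*K) = 73*((13 + 12)*(2*√6/3)) = 73*(25*(2*√6/3)) = 73*(50*√6/3) = 3650*√6/3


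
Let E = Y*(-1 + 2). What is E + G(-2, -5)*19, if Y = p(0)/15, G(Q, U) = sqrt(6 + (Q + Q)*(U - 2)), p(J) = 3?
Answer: 1/5 + 19*sqrt(34) ≈ 110.99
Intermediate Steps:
G(Q, U) = sqrt(6 + 2*Q*(-2 + U)) (G(Q, U) = sqrt(6 + (2*Q)*(-2 + U)) = sqrt(6 + 2*Q*(-2 + U)))
Y = 1/5 (Y = 3/15 = 3*(1/15) = 1/5 ≈ 0.20000)
E = 1/5 (E = (-1 + 2)/5 = (1/5)*1 = 1/5 ≈ 0.20000)
E + G(-2, -5)*19 = 1/5 + sqrt(6 - 4*(-2) + 2*(-2)*(-5))*19 = 1/5 + sqrt(6 + 8 + 20)*19 = 1/5 + sqrt(34)*19 = 1/5 + 19*sqrt(34)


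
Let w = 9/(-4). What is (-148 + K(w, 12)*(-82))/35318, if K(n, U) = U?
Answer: -566/17659 ≈ -0.032052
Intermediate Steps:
w = -9/4 (w = 9*(-1/4) = -9/4 ≈ -2.2500)
(-148 + K(w, 12)*(-82))/35318 = (-148 + 12*(-82))/35318 = (-148 - 984)*(1/35318) = -1132*1/35318 = -566/17659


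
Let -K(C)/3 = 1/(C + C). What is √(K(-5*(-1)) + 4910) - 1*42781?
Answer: -42781 + √490970/10 ≈ -42711.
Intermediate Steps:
K(C) = -3/(2*C) (K(C) = -3/(C + C) = -3*1/(2*C) = -3/(2*C))
√(K(-5*(-1)) + 4910) - 1*42781 = √(-3/(2*((-5*(-1)))) + 4910) - 1*42781 = √(-3/2/5 + 4910) - 42781 = √(-3/2*⅕ + 4910) - 42781 = √(-3/10 + 4910) - 42781 = √(49097/10) - 42781 = √490970/10 - 42781 = -42781 + √490970/10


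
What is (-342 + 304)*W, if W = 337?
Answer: -12806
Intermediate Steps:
(-342 + 304)*W = (-342 + 304)*337 = -38*337 = -12806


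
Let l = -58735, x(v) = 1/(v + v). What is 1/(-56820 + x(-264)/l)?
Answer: -31012080/1762106385599 ≈ -1.7599e-5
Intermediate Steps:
x(v) = 1/(2*v)
1/(-56820 + x(-264)/l) = 1/(-56820 + ((1/2)/(-264))/(-58735)) = 1/(-56820 + ((1/2)*(-1/264))*(-1/58735)) = 1/(-56820 - 1/528*(-1/58735)) = 1/(-56820 + 1/31012080) = 1/(-1762106385599/31012080) = -31012080/1762106385599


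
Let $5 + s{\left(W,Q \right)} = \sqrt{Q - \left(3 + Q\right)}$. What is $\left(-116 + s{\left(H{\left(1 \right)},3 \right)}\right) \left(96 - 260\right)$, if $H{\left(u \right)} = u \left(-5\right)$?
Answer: $19844 - 164 i \sqrt{3} \approx 19844.0 - 284.06 i$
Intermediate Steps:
$H{\left(u \right)} = - 5 u$
$s{\left(W,Q \right)} = -5 + i \sqrt{3}$ ($s{\left(W,Q \right)} = -5 + \sqrt{Q - \left(3 + Q\right)} = -5 + \sqrt{-3} = -5 + i \sqrt{3}$)
$\left(-116 + s{\left(H{\left(1 \right)},3 \right)}\right) \left(96 - 260\right) = \left(-116 - \left(5 - i \sqrt{3}\right)\right) \left(96 - 260\right) = \left(-121 + i \sqrt{3}\right) \left(-164\right) = 19844 - 164 i \sqrt{3}$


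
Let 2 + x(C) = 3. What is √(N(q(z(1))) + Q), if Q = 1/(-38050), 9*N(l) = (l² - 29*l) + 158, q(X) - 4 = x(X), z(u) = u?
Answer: √2200646102/22830 ≈ 2.0548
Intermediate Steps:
x(C) = 1 (x(C) = -2 + 3 = 1)
q(X) = 5 (q(X) = 4 + 1 = 5)
N(l) = 158/9 - 29*l/9 + l²/9 (N(l) = ((l² - 29*l) + 158)/9 = (158 + l² - 29*l)/9 = 158/9 - 29*l/9 + l²/9)
Q = -1/38050 ≈ -2.6281e-5
√(N(q(z(1))) + Q) = √((158/9 - 29/9*5 + (⅑)*5²) - 1/38050) = √((158/9 - 145/9 + (⅑)*25) - 1/38050) = √((158/9 - 145/9 + 25/9) - 1/38050) = √(38/9 - 1/38050) = √(1445891/342450) = √2200646102/22830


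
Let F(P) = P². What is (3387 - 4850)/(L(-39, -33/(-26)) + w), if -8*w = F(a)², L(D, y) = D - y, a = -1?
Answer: 152152/4201 ≈ 36.218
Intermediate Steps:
w = -⅛ (w = -((-1)²)²/8 = -⅛*1² = -⅛*1 = -⅛ ≈ -0.12500)
(3387 - 4850)/(L(-39, -33/(-26)) + w) = (3387 - 4850)/((-39 - (-33)/(-26)) - ⅛) = -1463/((-39 - (-33)*(-1)/26) - ⅛) = -1463/((-39 - 1*33/26) - ⅛) = -1463/((-39 - 33/26) - ⅛) = -1463/(-1047/26 - ⅛) = -1463/(-4201/104) = -1463*(-104/4201) = 152152/4201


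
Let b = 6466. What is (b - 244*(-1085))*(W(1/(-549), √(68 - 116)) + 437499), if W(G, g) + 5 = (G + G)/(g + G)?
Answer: 6508944*(18229*I + 40030701*√3)/(I + 2196*√3) ≈ 1.1865e+11 + 142.59*I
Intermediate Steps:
W(G, g) = -5 + 2*G/(G + g) (W(G, g) = -5 + (G + G)/(g + G) = -5 + (2*G)/(G + g) = -5 + 2*G/(G + g))
(b - 244*(-1085))*(W(1/(-549), √(68 - 116)) + 437499) = (6466 - 244*(-1085))*((-5*√(68 - 116) - 3/(-549))/(1/(-549) + √(68 - 116)) + 437499) = (6466 + 264740)*((-20*I*√3 - 3*(-1/549))/(-1/549 + √(-48)) + 437499) = 271206*((-20*I*√3 + 1/183)/(-1/549 + 4*I*√3) + 437499) = 271206*((1/183 - 20*I*√3)/(-1/549 + 4*I*√3) + 437499) = 271206*(437499 + (1/183 - 20*I*√3)/(-1/549 + 4*I*√3)) = 118652353794 + 271206*(1/183 - 20*I*√3)/(-1/549 + 4*I*√3)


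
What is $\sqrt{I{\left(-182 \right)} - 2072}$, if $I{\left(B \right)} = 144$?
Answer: $2 i \sqrt{482} \approx 43.909 i$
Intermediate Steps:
$\sqrt{I{\left(-182 \right)} - 2072} = \sqrt{144 - 2072} = \sqrt{-1928} = 2 i \sqrt{482}$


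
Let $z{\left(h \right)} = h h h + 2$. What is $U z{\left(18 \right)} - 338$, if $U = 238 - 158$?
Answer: $466382$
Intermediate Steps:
$U = 80$ ($U = 238 - 158 = 80$)
$z{\left(h \right)} = 2 + h^{3}$ ($z{\left(h \right)} = h h^{2} + 2 = h^{3} + 2 = 2 + h^{3}$)
$U z{\left(18 \right)} - 338 = 80 \left(2 + 18^{3}\right) - 338 = 80 \left(2 + 5832\right) - 338 = 80 \cdot 5834 - 338 = 466720 - 338 = 466382$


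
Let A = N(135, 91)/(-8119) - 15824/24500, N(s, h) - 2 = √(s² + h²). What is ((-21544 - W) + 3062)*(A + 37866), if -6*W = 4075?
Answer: -33522760976075052/49728875 + 106817*√26506/48714 ≈ -6.7411e+8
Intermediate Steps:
W = -4075/6 (W = -⅙*4075 = -4075/6 ≈ -679.17)
N(s, h) = 2 + √(h² + s²) (N(s, h) = 2 + √(s² + h²) = 2 + √(h² + s²))
A = -32131014/49728875 - √26506/8119 (A = (2 + √(91² + 135²))/(-8119) - 15824/24500 = (2 + √(8281 + 18225))*(-1/8119) - 15824*1/24500 = (2 + √26506)*(-1/8119) - 3956/6125 = (-2/8119 - √26506/8119) - 3956/6125 = -32131014/49728875 - √26506/8119 ≈ -0.66618)
((-21544 - W) + 3062)*(A + 37866) = ((-21544 - 1*(-4075/6)) + 3062)*((-32131014/49728875 - √26506/8119) + 37866) = ((-21544 + 4075/6) + 3062)*(1883001449736/49728875 - √26506/8119) = (-125189/6 + 3062)*(1883001449736/49728875 - √26506/8119) = -106817*(1883001449736/49728875 - √26506/8119)/6 = -33522760976075052/49728875 + 106817*√26506/48714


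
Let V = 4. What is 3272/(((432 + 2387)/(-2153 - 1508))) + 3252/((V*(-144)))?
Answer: -575745965/135312 ≈ -4255.0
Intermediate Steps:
3272/(((432 + 2387)/(-2153 - 1508))) + 3252/((V*(-144))) = 3272/(((432 + 2387)/(-2153 - 1508))) + 3252/((4*(-144))) = 3272/((2819/(-3661))) + 3252/(-576) = 3272/((2819*(-1/3661))) + 3252*(-1/576) = 3272/(-2819/3661) - 271/48 = 3272*(-3661/2819) - 271/48 = -11978792/2819 - 271/48 = -575745965/135312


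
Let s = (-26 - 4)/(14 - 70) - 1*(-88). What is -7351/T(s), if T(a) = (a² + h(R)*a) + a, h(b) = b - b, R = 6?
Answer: -5763184/6214853 ≈ -0.92732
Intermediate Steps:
h(b) = 0
s = 2479/28 (s = -30/(-56) + 88 = -30*(-1/56) + 88 = 15/28 + 88 = 2479/28 ≈ 88.536)
T(a) = a + a² (T(a) = (a² + 0*a) + a = (a² + 0) + a = a² + a = a + a²)
-7351/T(s) = -7351*28/(2479*(1 + 2479/28)) = -7351/((2479/28)*(2507/28)) = -7351/6214853/784 = -7351*784/6214853 = -5763184/6214853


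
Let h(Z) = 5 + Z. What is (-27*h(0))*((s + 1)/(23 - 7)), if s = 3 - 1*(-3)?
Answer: -945/16 ≈ -59.063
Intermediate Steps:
s = 6 (s = 3 + 3 = 6)
(-27*h(0))*((s + 1)/(23 - 7)) = (-27*(5 + 0))*((6 + 1)/(23 - 7)) = (-27*5)*(7/16) = -945/16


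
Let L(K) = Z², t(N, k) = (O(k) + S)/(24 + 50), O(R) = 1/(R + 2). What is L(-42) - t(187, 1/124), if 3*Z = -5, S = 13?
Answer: 143467/55278 ≈ 2.5954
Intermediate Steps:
Z = -5/3 (Z = (⅓)*(-5) = -5/3 ≈ -1.6667)
O(R) = 1/(2 + R)
t(N, k) = 13/74 + 1/(74*(2 + k)) (t(N, k) = (1/(2 + k) + 13)/(24 + 50) = (13 + 1/(2 + k))/74 = (13 + 1/(2 + k))*(1/74) = 13/74 + 1/(74*(2 + k)))
L(K) = 25/9 (L(K) = (-5/3)² = 25/9)
L(-42) - t(187, 1/124) = 25/9 - (27 + 13/124)/(74*(2 + 1/124)) = 25/9 - (27 + 13*(1/124))/(74*(2 + 1/124)) = 25/9 - (27 + 13/124)/(74*249/124) = 25/9 - 124*3361/(74*249*124) = 25/9 - 1*3361/18426 = 25/9 - 3361/18426 = 143467/55278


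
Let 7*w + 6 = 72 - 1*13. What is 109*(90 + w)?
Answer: 74447/7 ≈ 10635.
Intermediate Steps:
w = 53/7 (w = -6/7 + (72 - 1*13)/7 = -6/7 + (72 - 13)/7 = -6/7 + (⅐)*59 = -6/7 + 59/7 = 53/7 ≈ 7.5714)
109*(90 + w) = 109*(90 + 53/7) = 109*(683/7) = 74447/7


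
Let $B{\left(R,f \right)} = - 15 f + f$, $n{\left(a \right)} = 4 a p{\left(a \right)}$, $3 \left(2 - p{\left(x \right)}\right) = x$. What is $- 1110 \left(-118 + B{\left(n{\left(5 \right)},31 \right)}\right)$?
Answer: $612720$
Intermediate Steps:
$p{\left(x \right)} = 2 - \frac{x}{3}$
$n{\left(a \right)} = 4 a \left(2 - \frac{a}{3}\right)$
$B{\left(R,f \right)} = - 14 f$
$- 1110 \left(-118 + B{\left(n{\left(5 \right)},31 \right)}\right) = - 1110 \left(-118 - 434\right) = \left(-1110\right) \left(-552\right) = 612720$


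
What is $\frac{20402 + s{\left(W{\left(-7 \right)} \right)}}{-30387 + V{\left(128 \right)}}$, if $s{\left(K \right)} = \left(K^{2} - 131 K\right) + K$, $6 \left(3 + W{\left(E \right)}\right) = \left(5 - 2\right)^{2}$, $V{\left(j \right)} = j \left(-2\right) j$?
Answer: $- \frac{82397}{252620} \approx -0.32617$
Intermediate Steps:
$V{\left(j \right)} = - 2 j^{2}$ ($V{\left(j \right)} = - 2 j j = - 2 j^{2}$)
$W{\left(E \right)} = - \frac{3}{2}$ ($W{\left(E \right)} = -3 + \frac{\left(5 - 2\right)^{2}}{6} = -3 + \frac{3^{2}}{6} = -3 + \frac{1}{6} \cdot 9 = -3 + \frac{3}{2} = - \frac{3}{2}$)
$s{\left(K \right)} = K^{2} - 130 K$
$\frac{20402 + s{\left(W{\left(-7 \right)} \right)}}{-30387 + V{\left(128 \right)}} = \frac{20402 - \frac{3 \left(-130 - \frac{3}{2}\right)}{2}}{-30387 - 2 \cdot 128^{2}} = \frac{20402 - - \frac{789}{4}}{-30387 - 32768} = \frac{20402 + \frac{789}{4}}{-30387 - 32768} = \frac{82397}{4 \left(-63155\right)} = \frac{82397}{4} \left(- \frac{1}{63155}\right) = - \frac{82397}{252620}$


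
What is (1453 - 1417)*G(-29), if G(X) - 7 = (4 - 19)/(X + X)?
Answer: 7578/29 ≈ 261.31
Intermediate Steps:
G(X) = 7 - 15/(2*X) (G(X) = 7 + (4 - 19)/(X + X) = 7 - 15*1/(2*X) = 7 - 15/(2*X))
(1453 - 1417)*G(-29) = (1453 - 1417)*(7 - 15/2/(-29)) = 36*(7 - 15/2*(-1/29)) = 36*(7 + 15/58) = 36*(421/58) = 7578/29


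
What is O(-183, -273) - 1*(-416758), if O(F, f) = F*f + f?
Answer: 466444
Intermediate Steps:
O(F, f) = f + F*f
O(-183, -273) - 1*(-416758) = -273*(1 - 183) - 1*(-416758) = -273*(-182) + 416758 = 49686 + 416758 = 466444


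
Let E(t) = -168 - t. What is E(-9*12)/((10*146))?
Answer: -3/73 ≈ -0.041096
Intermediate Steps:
E(-9*12)/((10*146)) = (-168 - (-9)*12)/((10*146)) = (-168 - 1*(-108))/1460 = (-168 + 108)*(1/1460) = -60*1/1460 = -3/73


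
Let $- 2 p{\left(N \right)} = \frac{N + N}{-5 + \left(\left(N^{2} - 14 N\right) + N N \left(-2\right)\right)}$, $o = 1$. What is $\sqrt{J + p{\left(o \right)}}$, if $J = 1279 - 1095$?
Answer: $\frac{3 \sqrt{2045}}{10} \approx 13.566$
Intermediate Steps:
$p{\left(N \right)} = - \frac{N}{-5 - N^{2} - 14 N}$ ($p{\left(N \right)} = - \frac{\left(N + N\right) \frac{1}{-5 + \left(\left(N^{2} - 14 N\right) + N N \left(-2\right)\right)}}{2} = - \frac{2 N \frac{1}{-5 + \left(\left(N^{2} - 14 N\right) + N^{2} \left(-2\right)\right)}}{2} = - \frac{2 N \frac{1}{-5 - \left(N^{2} + 14 N\right)}}{2} = - \frac{2 N \frac{1}{-5 - N^{2} - 14 N}}{2} = - \frac{N}{-5 - N^{2} - 14 N}$)
$J = 184$
$\sqrt{J + p{\left(o \right)}} = \sqrt{184 + 1 \frac{1}{5 + 1^{2} + 14 \cdot 1}} = \sqrt{184 + 1 \frac{1}{5 + 1 + 14}} = \sqrt{184 + 1 \cdot \frac{1}{20}} = \sqrt{184 + \frac{1}{20}} = \sqrt{\frac{3681}{20}} = \frac{3 \sqrt{2045}}{10}$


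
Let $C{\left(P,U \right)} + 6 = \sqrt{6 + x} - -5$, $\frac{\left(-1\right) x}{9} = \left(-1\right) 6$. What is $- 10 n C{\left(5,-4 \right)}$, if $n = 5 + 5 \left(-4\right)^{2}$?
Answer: $850 - 1700 \sqrt{15} \approx -5734.1$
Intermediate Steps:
$x = 54$ ($x = - 9 \left(\left(-1\right) 6\right) = \left(-9\right) \left(-6\right) = 54$)
$n = 85$ ($n = 5 + 5 \cdot 16 = 5 + 80 = 85$)
$C{\left(P,U \right)} = -1 + 2 \sqrt{15}$ ($C{\left(P,U \right)} = -6 - \left(-5 - \sqrt{6 + 54}\right) = -6 + \left(\sqrt{60} + 5\right) = -6 + \left(2 \sqrt{15} + 5\right) = -6 + \left(5 + 2 \sqrt{15}\right) = -1 + 2 \sqrt{15}$)
$- 10 n C{\left(5,-4 \right)} = \left(-10\right) 85 \left(-1 + 2 \sqrt{15}\right) = - 850 \left(-1 + 2 \sqrt{15}\right) = 850 - 1700 \sqrt{15}$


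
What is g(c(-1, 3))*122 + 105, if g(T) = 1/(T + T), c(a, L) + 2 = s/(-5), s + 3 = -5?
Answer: -95/2 ≈ -47.500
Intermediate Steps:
s = -8 (s = -3 - 5 = -8)
c(a, L) = -⅖ (c(a, L) = -2 - 8/(-5) = -2 - 8*(-⅕) = -2 + 8/5 = -⅖)
g(T) = 1/(2*T)
g(c(-1, 3))*122 + 105 = (1/(2*(-⅖)))*122 + 105 = ((½)*(-5/2))*122 + 105 = -5/4*122 + 105 = -305/2 + 105 = -95/2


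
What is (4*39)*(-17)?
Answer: -2652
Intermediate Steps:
(4*39)*(-17) = 156*(-17) = -2652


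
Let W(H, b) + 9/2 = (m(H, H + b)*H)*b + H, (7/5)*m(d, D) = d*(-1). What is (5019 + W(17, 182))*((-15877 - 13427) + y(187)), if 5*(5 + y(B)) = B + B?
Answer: 9512370167/10 ≈ 9.5124e+8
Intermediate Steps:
m(d, D) = -5*d/7 (m(d, D) = 5*(d*(-1))/7 = 5*(-d)/7 = -5*d/7)
y(B) = -5 + 2*B/5 (y(B) = -5 + (B + B)/5 = -5 + (2*B)/5 = -5 + 2*B/5)
W(H, b) = -9/2 + H - 5*b*H²/7 (W(H, b) = -9/2 + (((-5*H/7)*H)*b + H) = -9/2 + ((-5*H²/7)*b + H) = -9/2 + (-5*b*H²/7 + H) = -9/2 + (H - 5*b*H²/7) = -9/2 + H - 5*b*H²/7)
(5019 + W(17, 182))*((-15877 - 13427) + y(187)) = (5019 + (-9/2 + 17 - 5/7*182*17²))*((-15877 - 13427) + (-5 + (⅖)*187)) = (5019 + (-9/2 + 17 - 5/7*182*289))*(-29304 + (-5 + 374/5)) = (5019 + (-9/2 + 17 - 37570))*(-29304 + 349/5) = (5019 - 75115/2)*(-146171/5) = -65077/2*(-146171/5) = 9512370167/10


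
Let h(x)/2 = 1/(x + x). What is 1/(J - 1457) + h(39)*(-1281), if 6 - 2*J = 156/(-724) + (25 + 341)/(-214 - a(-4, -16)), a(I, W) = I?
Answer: -3930569104/119663531 ≈ -32.847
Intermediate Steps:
h(x) = 1/x (h(x) = 2/(x + x) = 2/((2*x)) = 2*(1/(2*x)) = 1/x)
J = 25208/6335 (J = 3 - (156/(-724) + (25 + 341)/(-214 - 1*(-4)))/2 = 3 - (156*(-1/724) + 366/(-214 + 4))/2 = 3 - (-39/181 + 366/(-210))/2 = 3 - (-39/181 + 366*(-1/210))/2 = 3 - (-39/181 - 61/35)/2 = 3 - 1/2*(-12406/6335) = 3 + 6203/6335 = 25208/6335 ≈ 3.9792)
1/(J - 1457) + h(39)*(-1281) = 1/(25208/6335 - 1457) - 1281/39 = 1/(-9204887/6335) + (1/39)*(-1281) = -6335/9204887 - 427/13 = -3930569104/119663531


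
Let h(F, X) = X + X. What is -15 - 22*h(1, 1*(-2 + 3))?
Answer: -59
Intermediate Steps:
h(F, X) = 2*X
-15 - 22*h(1, 1*(-2 + 3)) = -15 - 44*1*(-2 + 3) = -15 - 44*1*1 = -15 - 44 = -59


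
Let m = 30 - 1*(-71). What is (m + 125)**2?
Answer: 51076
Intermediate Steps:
m = 101 (m = 30 + 71 = 101)
(m + 125)**2 = (101 + 125)**2 = 226**2 = 51076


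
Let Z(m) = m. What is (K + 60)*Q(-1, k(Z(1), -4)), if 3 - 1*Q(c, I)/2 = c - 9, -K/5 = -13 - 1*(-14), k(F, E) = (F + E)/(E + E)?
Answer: 1430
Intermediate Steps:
k(F, E) = (E + F)/(2*E) (k(F, E) = (E + F)/((2*E)) = (E + F)*(1/(2*E)) = (E + F)/(2*E))
K = -5 (K = -5*(-13 - 1*(-14)) = -5*(-13 + 14) = -5*1 = -5)
Q(c, I) = 24 - 2*c (Q(c, I) = 6 - 2*(c - 9) = 6 - 2*(-9 + c) = 6 + (18 - 2*c) = 24 - 2*c)
(K + 60)*Q(-1, k(Z(1), -4)) = (-5 + 60)*(24 - 2*(-1)) = 55*(24 + 2) = 55*26 = 1430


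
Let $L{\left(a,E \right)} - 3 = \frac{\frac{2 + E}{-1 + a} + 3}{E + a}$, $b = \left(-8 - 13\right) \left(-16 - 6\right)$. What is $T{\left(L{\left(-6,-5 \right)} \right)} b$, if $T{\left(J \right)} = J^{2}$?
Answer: $\frac{257094}{77} \approx 3338.9$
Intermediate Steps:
$b = 462$ ($b = \left(-21\right) \left(-22\right) = 462$)
$L{\left(a,E \right)} = 3 + \frac{3 + \frac{2 + E}{-1 + a}}{E + a}$ ($L{\left(a,E \right)} = 3 + \frac{\frac{2 + E}{-1 + a} + 3}{E + a} = 3 + \frac{3 + \frac{2 + E}{-1 + a}}{E + a}$)
$T{\left(L{\left(-6,-5 \right)} \right)} b = \left(\frac{-1 - -10 + 3 \left(-6\right)^{2} + 3 \left(-5\right) \left(-6\right)}{\left(-6\right)^{2} - -5 - -6 - -30}\right)^{2} \cdot 462 = \left(\frac{-1 + 10 + 3 \cdot 36 + 90}{36 + 5 + 6 + 30}\right)^{2} \cdot 462 = \left(\frac{-1 + 10 + 108 + 90}{77}\right)^{2} \cdot 462 = \left(\frac{1}{77} \cdot 207\right)^{2} \cdot 462 = \left(\frac{207}{77}\right)^{2} \cdot 462 = \frac{42849}{5929} \cdot 462 = \frac{257094}{77}$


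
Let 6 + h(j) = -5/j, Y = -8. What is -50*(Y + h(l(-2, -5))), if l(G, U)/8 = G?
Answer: 5475/8 ≈ 684.38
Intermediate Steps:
l(G, U) = 8*G
h(j) = -6 - 5/j
-50*(Y + h(l(-2, -5))) = -50*(-8 + (-6 - 5/(8*(-2)))) = -50*(-8 + (-6 - 5/(-16))) = -50*(-8 + (-6 - 5*(-1/16))) = -50*(-8 + (-6 + 5/16)) = -50*(-8 - 91/16) = -50*(-219/16) = 5475/8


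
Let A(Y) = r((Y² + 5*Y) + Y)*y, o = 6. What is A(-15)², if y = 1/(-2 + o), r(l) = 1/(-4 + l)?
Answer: 1/274576 ≈ 3.6420e-6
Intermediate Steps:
y = ¼ (y = 1/(-2 + 6) = 1/4 = ¼ ≈ 0.25000)
A(Y) = 1/(4*(-4 + Y² + 6*Y)) (A(Y) = (¼)/(-4 + ((Y² + 5*Y) + Y)) = (¼)/(-4 + (Y² + 6*Y)) = (¼)/(-4 + Y² + 6*Y) = 1/(4*(-4 + Y² + 6*Y)))
A(-15)² = (1/(4*(-4 - 15*(6 - 15))))² = (1/(4*(-4 - 15*(-9))))² = (1/(4*(-4 + 135)))² = ((¼)/131)² = ((¼)*(1/131))² = (1/524)² = 1/274576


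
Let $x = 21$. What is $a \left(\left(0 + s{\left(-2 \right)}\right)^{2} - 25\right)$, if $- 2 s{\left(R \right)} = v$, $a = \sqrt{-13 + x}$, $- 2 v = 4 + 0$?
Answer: $- 48 \sqrt{2} \approx -67.882$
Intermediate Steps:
$v = -2$ ($v = - \frac{4 + 0}{2} = \left(- \frac{1}{2}\right) 4 = -2$)
$a = 2 \sqrt{2}$ ($a = \sqrt{-13 + 21} = \sqrt{8} = 2 \sqrt{2} \approx 2.8284$)
$s{\left(R \right)} = 1$ ($s{\left(R \right)} = \left(- \frac{1}{2}\right) \left(-2\right) = 1$)
$a \left(\left(0 + s{\left(-2 \right)}\right)^{2} - 25\right) = 2 \sqrt{2} \left(\left(0 + 1\right)^{2} - 25\right) = 2 \sqrt{2} \left(1^{2} - 25\right) = 2 \sqrt{2} \left(1 - 25\right) = 2 \sqrt{2} \left(-24\right) = - 48 \sqrt{2}$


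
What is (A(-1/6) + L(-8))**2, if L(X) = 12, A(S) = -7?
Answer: 25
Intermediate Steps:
(A(-1/6) + L(-8))**2 = (-7 + 12)**2 = 5**2 = 25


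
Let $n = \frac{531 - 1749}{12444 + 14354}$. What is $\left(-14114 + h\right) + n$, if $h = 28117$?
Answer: $\frac{187625588}{13399} \approx 14003.0$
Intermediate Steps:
$n = - \frac{609}{13399}$ ($n = - \frac{1218}{26798} = \left(-1218\right) \frac{1}{26798} = - \frac{609}{13399} \approx -0.045451$)
$\left(-14114 + h\right) + n = \left(-14114 + 28117\right) - \frac{609}{13399} = 14003 - \frac{609}{13399} = \frac{187625588}{13399}$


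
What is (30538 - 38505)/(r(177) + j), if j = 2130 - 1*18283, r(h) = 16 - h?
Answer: 7967/16314 ≈ 0.48835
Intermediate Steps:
j = -16153 (j = 2130 - 18283 = -16153)
(30538 - 38505)/(r(177) + j) = (30538 - 38505)/((16 - 1*177) - 16153) = -7967/((16 - 177) - 16153) = -7967/(-161 - 16153) = -7967/(-16314) = -7967*(-1/16314) = 7967/16314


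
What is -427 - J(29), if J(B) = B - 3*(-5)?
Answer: -471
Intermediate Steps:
J(B) = 15 + B (J(B) = B + 15 = 15 + B)
-427 - J(29) = -427 - (15 + 29) = -427 - 1*44 = -427 - 44 = -471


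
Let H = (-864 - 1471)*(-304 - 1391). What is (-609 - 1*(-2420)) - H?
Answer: -3956014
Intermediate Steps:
H = 3957825 (H = -2335*(-1695) = 3957825)
(-609 - 1*(-2420)) - H = (-609 - 1*(-2420)) - 1*3957825 = (-609 + 2420) - 3957825 = 1811 - 3957825 = -3956014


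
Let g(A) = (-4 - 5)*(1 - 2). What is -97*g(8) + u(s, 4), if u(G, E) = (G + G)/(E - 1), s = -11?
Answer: -2641/3 ≈ -880.33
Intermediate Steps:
g(A) = 9 (g(A) = -9*(-1) = 9)
u(G, E) = 2*G/(-1 + E) (u(G, E) = (2*G)/(-1 + E) = 2*G/(-1 + E))
-97*g(8) + u(s, 4) = -97*9 + 2*(-11)/(-1 + 4) = -873 + 2*(-11)/3 = -873 + 2*(-11)*(⅓) = -873 - 22/3 = -2641/3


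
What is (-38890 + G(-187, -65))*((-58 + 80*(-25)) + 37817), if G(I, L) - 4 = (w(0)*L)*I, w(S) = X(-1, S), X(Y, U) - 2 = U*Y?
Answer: -521223184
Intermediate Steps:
X(Y, U) = 2 + U*Y
w(S) = 2 - S (w(S) = 2 + S*(-1) = 2 - S)
G(I, L) = 4 + 2*I*L (G(I, L) = 4 + ((2 - 1*0)*L)*I = 4 + ((2 + 0)*L)*I = 4 + (2*L)*I = 4 + 2*I*L)
(-38890 + G(-187, -65))*((-58 + 80*(-25)) + 37817) = (-38890 + (4 + 2*(-187)*(-65)))*((-58 + 80*(-25)) + 37817) = (-38890 + (4 + 24310))*((-58 - 2000) + 37817) = (-38890 + 24314)*(-2058 + 37817) = -14576*35759 = -521223184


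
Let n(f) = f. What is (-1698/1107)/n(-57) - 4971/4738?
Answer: -101873335/99654354 ≈ -1.0223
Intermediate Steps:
(-1698/1107)/n(-57) - 4971/4738 = -1698/1107/(-57) - 4971/4738 = -1698*1/1107*(-1/57) - 4971*1/4738 = -566/369*(-1/57) - 4971/4738 = 566/21033 - 4971/4738 = -101873335/99654354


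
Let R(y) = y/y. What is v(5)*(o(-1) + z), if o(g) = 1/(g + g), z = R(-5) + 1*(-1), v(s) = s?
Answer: -5/2 ≈ -2.5000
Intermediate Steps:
R(y) = 1
z = 0 (z = 1 + 1*(-1) = 1 - 1 = 0)
o(g) = 1/(2*g)
v(5)*(o(-1) + z) = 5*((½)/(-1) + 0) = 5*((½)*(-1) + 0) = 5*(-½ + 0) = 5*(-½) = -5/2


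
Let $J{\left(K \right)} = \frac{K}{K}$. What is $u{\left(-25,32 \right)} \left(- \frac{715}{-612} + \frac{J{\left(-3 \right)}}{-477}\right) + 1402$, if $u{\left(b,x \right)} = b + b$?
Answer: $\frac{2421329}{1802} \approx 1343.7$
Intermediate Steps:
$u{\left(b,x \right)} = 2 b$
$J{\left(K \right)} = 1$
$u{\left(-25,32 \right)} \left(- \frac{715}{-612} + \frac{J{\left(-3 \right)}}{-477}\right) + 1402 = 2 \left(-25\right) \left(- \frac{715}{-612} + 1 \frac{1}{-477}\right) + 1402 = - 50 \left(\left(-715\right) \left(- \frac{1}{612}\right) + 1 \left(- \frac{1}{477}\right)\right) + 1402 = - 50 \left(\frac{715}{612} - \frac{1}{477}\right) + 1402 = \left(-50\right) \frac{4203}{3604} + 1402 = - \frac{105075}{1802} + 1402 = \frac{2421329}{1802}$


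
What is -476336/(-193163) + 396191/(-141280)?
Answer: -9232692053/27290068640 ≈ -0.33832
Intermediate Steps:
-476336/(-193163) + 396191/(-141280) = -476336*(-1/193163) + 396191*(-1/141280) = 476336/193163 - 396191/141280 = -9232692053/27290068640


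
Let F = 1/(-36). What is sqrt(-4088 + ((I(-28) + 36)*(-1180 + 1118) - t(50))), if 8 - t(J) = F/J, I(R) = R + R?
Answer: I*sqrt(10281602)/60 ≈ 53.442*I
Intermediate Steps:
I(R) = 2*R
F = -1/36 ≈ -0.027778
t(J) = 8 + 1/(36*J) (t(J) = 8 - (-1)/(36*J) = 8 + 1/(36*J))
sqrt(-4088 + ((I(-28) + 36)*(-1180 + 1118) - t(50))) = sqrt(-4088 + ((2*(-28) + 36)*(-1180 + 1118) - (8 + (1/36)/50))) = sqrt(-4088 + ((-56 + 36)*(-62) - (8 + (1/36)*(1/50)))) = sqrt(-4088 + (-20*(-62) - (8 + 1/1800))) = sqrt(-4088 + (1240 - 1*14401/1800)) = sqrt(-4088 + (1240 - 14401/1800)) = sqrt(-4088 + 2217599/1800) = sqrt(-5140801/1800) = I*sqrt(10281602)/60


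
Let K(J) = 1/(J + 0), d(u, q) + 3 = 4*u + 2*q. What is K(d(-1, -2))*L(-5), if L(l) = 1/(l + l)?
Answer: 1/110 ≈ 0.0090909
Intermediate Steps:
L(l) = 1/(2*l)
d(u, q) = -3 + 2*q + 4*u (d(u, q) = -3 + (4*u + 2*q) = -3 + (2*q + 4*u) = -3 + 2*q + 4*u)
K(J) = 1/J
K(d(-1, -2))*L(-5) = ((1/2)/(-5))/(-3 + 2*(-2) + 4*(-1)) = ((1/2)*(-1/5))/(-3 - 4 - 4) = -1/10/(-11) = -1/11*(-1/10) = 1/110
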